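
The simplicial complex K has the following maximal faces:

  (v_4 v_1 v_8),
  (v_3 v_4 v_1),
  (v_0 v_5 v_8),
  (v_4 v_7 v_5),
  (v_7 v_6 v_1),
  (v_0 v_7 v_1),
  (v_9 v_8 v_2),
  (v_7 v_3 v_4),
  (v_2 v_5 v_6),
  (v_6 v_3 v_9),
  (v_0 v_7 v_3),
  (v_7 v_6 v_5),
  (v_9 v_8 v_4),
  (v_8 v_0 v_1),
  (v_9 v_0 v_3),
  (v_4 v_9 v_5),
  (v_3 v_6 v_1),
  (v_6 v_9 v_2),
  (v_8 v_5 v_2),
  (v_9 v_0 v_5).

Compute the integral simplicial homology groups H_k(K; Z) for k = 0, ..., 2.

Fix the vertex order v_0 < v_1 < v_2 < v_3 < v_4 < v_5 < v_6 < v_7 < v_8 < v_9 and write every simplex with vertices in increasing order. Then dim K = 2 and the simplices of K are:

  0-simplices (10): [v_0], [v_1], [v_2], [v_3], [v_4], [v_5], [v_6], [v_7], [v_8], [v_9]
  1-simplices (30): (30 of them)
  2-simplices (20): (20 of them)

Hence C_0 ≅ Z^10, C_1 ≅ Z^30, C_2 ≅ Z^20.

The boundary map ∂_1: C_1 → C_0 sends each edge [p,q] (with p < q) to q − p. For instance
  ∂[v_1,v_8] = [v_8] − [v_1].
The resulting 10×30 matrix has rank 9, and its Smith normal form has invariant factors (1,1,1,1,1,1,1,1,1).

The boundary map ∂_2: C_2 → C_1 sends each 2-simplex [p,q,r] to [q,r] − [p,r] + [p,q]. For instance
  ∂[v_4,v_5,v_9] = [v_5,v_9] − [v_4,v_9] + [v_4,v_5],
  ∂[v_0,v_1,v_7] = [v_1,v_7] − [v_0,v_7] + [v_0,v_1].
The 30×20 boundary matrix has rank 20 and Smith normal form diag(1,1,1,1,1,1,1,1,1,1,1,1,1,1,1,1,1,1,1,2).

Now H_k = ker ∂_k / im ∂_{k+1}, so:

  H_0: rank C_0 − rank ∂_1 = 10 − 9 = 1, and the invariant factors of ∂_1 are all 1, so H_0 ≅ Z.
  H_1: rank ker ∂_1 − rank ∂_2 = (30 − 9) − 20 = 1, and ∂_2 has invariant factor 2 > 1, so H_1 ≅ Z ⊕ Z/2.
  H_2: rank ker ∂_2 − rank ∂_3 = (20 − 20) − 0 = 0, and there is no ∂_3, so H_2 ≅ 0.

(K is a triangulation of the Klein bottle.)

H_0 = Z,  H_1 = Z ⊕ Z/2,  H_2 = 0.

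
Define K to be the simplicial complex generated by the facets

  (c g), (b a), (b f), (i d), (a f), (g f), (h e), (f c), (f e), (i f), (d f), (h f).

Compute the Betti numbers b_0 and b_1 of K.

K has 9 vertices, 12 edges.
rank ∂_0 = 0, rank ∂_1 = 8 ⇒ b_0 = 9 − 0 − 8 = 1; all invariant factors of ∂_1 are 1 so no torsion. So H_0 ≅ Z.
rank ∂_1 = 8, rank ∂_2 = 0 ⇒ b_1 = 12 − 8 − 0 = 4. So H_1 ≅ Z^4.

b_0 = 1, b_1 = 4.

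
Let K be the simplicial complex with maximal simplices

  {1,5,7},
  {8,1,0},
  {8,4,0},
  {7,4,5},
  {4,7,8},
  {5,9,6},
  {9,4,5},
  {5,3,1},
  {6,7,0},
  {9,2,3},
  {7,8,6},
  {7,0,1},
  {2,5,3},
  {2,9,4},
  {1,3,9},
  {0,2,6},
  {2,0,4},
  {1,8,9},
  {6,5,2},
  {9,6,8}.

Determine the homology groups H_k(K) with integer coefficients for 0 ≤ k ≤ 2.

We work with the vertex ordering 0 < 1 < 2 < 3 < 4 < 5 < 6 < 7 < 8 < 9. The simplices of K, each written with vertices in increasing order, are:

  0-simplices (10): [0], [1], [2], [3], [4], [5], [6], [7], [8], [9]
  1-simplices (30): (30 of them)
  2-simplices (20): (20 of them)

Hence C_0 ≅ Z^10, C_1 ≅ Z^30, C_2 ≅ Z^20.

∂_1: C_1 → C_0 is given by ∂[p,q] = [q] − [p].
As a 10×30 matrix over Z this has rank 9, with invariant factors (1,1,1,1,1,1,1,1,1).

The boundary map ∂_2: C_2 → C_1 acts by ∂[p,q,r] = [q,r] − [p,r] + [p,q]. For instance
  ∂[2,3,9] = [3,9] − [2,9] + [2,3],
  ∂[2,5,6] = [5,6] − [2,6] + [2,5].
This gives a 30×20 integer matrix of rank 20; reducing to Smith normal form yields diagonal entries (1,1,1,1,1,1,1,1,1,1,1,1,1,1,1,1,1,1,1,2).

Reading off H_k = ker ∂_k / im ∂_{k+1}:

  H_0: rank C_0 − rank ∂_1 = 10 − 9 = 1, and the invariant factors of ∂_1 are all 1, so H_0 = Z.
  H_1: rank ker ∂_1 − rank ∂_2 = (30 − 9) − 20 = 1, and ∂_2 has invariant factor 2 > 1, so H_1 = Z ⊕ Z/2.
  H_2: rank ker ∂_2 − rank ∂_3 = (20 − 20) − 0 = 0, and there is no ∂_3, so H_2 = 0.

H_0 = Z,  H_1 = Z ⊕ Z/2,  H_2 = 0.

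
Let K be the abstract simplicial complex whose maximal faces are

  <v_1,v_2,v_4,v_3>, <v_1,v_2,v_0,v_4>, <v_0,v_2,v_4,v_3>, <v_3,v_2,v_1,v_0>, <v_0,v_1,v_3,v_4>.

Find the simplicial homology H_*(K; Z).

We work with the vertex ordering v_0 < v_1 < v_2 < v_3 < v_4. The simplices of K, each written with vertices in increasing order, are:

  0-simplices (5): [v_0], [v_1], [v_2], [v_3], [v_4]
  1-simplices (10): [v_0,v_1], [v_0,v_2], [v_0,v_3], [v_0,v_4], [v_1,v_2], [v_1,v_3], [v_1,v_4], [v_2,v_3], [v_2,v_4], [v_3,v_4]
  2-simplices (10): [v_0,v_1,v_2], [v_0,v_1,v_3], [v_0,v_1,v_4], [v_0,v_2,v_3], [v_0,v_2,v_4], [v_0,v_3,v_4], [v_1,v_2,v_3], [v_1,v_2,v_4], [v_1,v_3,v_4], [v_2,v_3,v_4]
  3-simplices (5): [v_0,v_1,v_2,v_3], [v_0,v_1,v_2,v_4], [v_0,v_1,v_3,v_4], [v_0,v_2,v_3,v_4], [v_1,v_2,v_3,v_4]

so the chain groups are C_0 ≅ Z^5, C_1 ≅ Z^10, C_2 ≅ Z^10, C_3 ≅ Z^5.

The boundary map ∂_1: C_1 → C_0 is given by ∂[p,q] = [q] − [p]. For instance
  ∂[v_1,v_2] = [v_2] − [v_1].
As a 5×10 matrix over Z this has rank 4, with invariant factors (1,1,1,1).

Boundary ∂_2: C_2 → C_1 sends each 2-simplex [p,q,r] to [q,r] − [p,r] + [p,q]. For instance
  ∂[v_0,v_3,v_4] = [v_3,v_4] − [v_0,v_4] + [v_0,v_3],
  ∂[v_1,v_2,v_3] = [v_2,v_3] − [v_1,v_3] + [v_1,v_2].
The resulting 10×10 matrix has rank 6, and its Smith normal form has invariant factors (1,1,1,1,1,1).

∂_3: C_3 → C_2 sends each 3-simplex σ to the alternating sum Σ_i (−1)^i (σ with its i-th vertex removed). For instance
  ∂[v_0,v_1,v_2,v_3] = [v_1,v_2,v_3] − [v_0,v_2,v_3] + [v_0,v_1,v_3] − [v_0,v_1,v_2],
  ∂[v_0,v_1,v_3,v_4] = [v_1,v_3,v_4] − [v_0,v_3,v_4] + [v_0,v_1,v_4] − [v_0,v_1,v_3].
As a 10×5 matrix over Z this has rank 4, with invariant factors (1,1,1,1).

Reading off H_k = ker ∂_k / im ∂_{k+1}:

  H_0: rank C_0 − rank ∂_1 = 5 − 4 = 1, and the invariant factors of ∂_1 are all 1, so H_0 = Z.
  H_1: rank ker ∂_1 − rank ∂_2 = (10 − 4) − 6 = 0, and the invariant factors of ∂_2 are all 1, so H_1 = 0.
  H_2: rank ker ∂_2 − rank ∂_3 = (10 − 6) − 4 = 0, and the invariant factors of ∂_3 are all 1, so H_2 = 0.
  H_3: rank ker ∂_3 − rank ∂_4 = (5 − 4) − 0 = 1, and there is no ∂_4, so H_3 = Z.

As a check, the Euler characteristic is 5 − 10 + 10 − 5 = 0, which agrees with 1 − 0 + 0 − 1 = 0.
(K is a triangulation of the 3-sphere S^3.)

H_0 = Z,  H_1 = 0,  H_2 = 0,  H_3 = Z.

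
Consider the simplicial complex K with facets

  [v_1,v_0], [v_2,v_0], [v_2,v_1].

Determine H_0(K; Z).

H_0 = Z.

We work with the vertex ordering v_0 < v_1 < v_2. The simplices of K, each written with vertices in increasing order, are:

  0-simplices (3): [v_0], [v_1], [v_2]
  1-simplices (3): [v_0,v_1], [v_0,v_2], [v_1,v_2]

Hence C_0 ≅ Z^3, C_1 ≅ Z^3.

The boundary map ∂_1: C_1 → C_0 maps an edge to its endpoints' difference, ∂[p,q] = q − p. For instance
  ∂[v_0,v_2] = [v_2] − [v_0].
As a 3×3 matrix over Z this has rank 2, with invariant factors (1,1).

Computing H_k = (kernel of ∂_k) / (image of ∂_{k+1}):

  H_0: rank C_0 − rank ∂_1 = 3 − 2 = 1, and the invariant factors of ∂_1 are all 1, so H_0 = Z.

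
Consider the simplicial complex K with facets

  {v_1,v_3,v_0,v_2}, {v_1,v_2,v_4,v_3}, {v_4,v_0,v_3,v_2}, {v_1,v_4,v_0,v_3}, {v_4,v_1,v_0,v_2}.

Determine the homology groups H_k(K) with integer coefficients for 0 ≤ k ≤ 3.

Take the total order v_0 < v_1 < v_2 < v_3 < v_4 on the vertex set. Then K (dimension 3) consists of the simplices:

  0-simplices (5): [v_0], [v_1], [v_2], [v_3], [v_4]
  1-simplices (10): [v_0,v_1], [v_0,v_2], [v_0,v_3], [v_0,v_4], [v_1,v_2], [v_1,v_3], [v_1,v_4], [v_2,v_3], [v_2,v_4], [v_3,v_4]
  2-simplices (10): [v_0,v_1,v_2], [v_0,v_1,v_3], [v_0,v_1,v_4], [v_0,v_2,v_3], [v_0,v_2,v_4], [v_0,v_3,v_4], [v_1,v_2,v_3], [v_1,v_2,v_4], [v_1,v_3,v_4], [v_2,v_3,v_4]
  3-simplices (5): [v_0,v_1,v_2,v_3], [v_0,v_1,v_2,v_4], [v_0,v_1,v_3,v_4], [v_0,v_2,v_3,v_4], [v_1,v_2,v_3,v_4]

Hence C_0 ≅ Z^5, C_1 ≅ Z^10, C_2 ≅ Z^10, C_3 ≅ Z^5.

The boundary map ∂_1: C_1 → C_0 sends each edge [p,q] (with p < q) to q − p.
The resulting 5×10 matrix has rank 4, and its Smith normal form has invariant factors (1,1,1,1).

The boundary map ∂_2: C_2 → C_1 maps a triangle to the signed sum of its edges. For instance
  ∂[v_0,v_1,v_2] = [v_1,v_2] − [v_0,v_2] + [v_0,v_1],
  ∂[v_1,v_2,v_3] = [v_2,v_3] − [v_1,v_3] + [v_1,v_2].
As a 10×10 matrix over Z this has rank 6, with invariant factors (1,1,1,1,1,1).

∂_3: C_3 → C_2 sends each 3-simplex σ to the alternating sum Σ_i (−1)^i (σ with its i-th vertex removed). For instance
  ∂[v_0,v_1,v_2,v_4] = [v_1,v_2,v_4] − [v_0,v_2,v_4] + [v_0,v_1,v_4] − [v_0,v_1,v_2],
  ∂[v_0,v_1,v_2,v_3] = [v_1,v_2,v_3] − [v_0,v_2,v_3] + [v_0,v_1,v_3] − [v_0,v_1,v_2].
The 10×5 boundary matrix has rank 4 and Smith normal form diag(1,1,1,1).

Reading off H_k = ker ∂_k / im ∂_{k+1}:

  H_0: rank C_0 − rank ∂_1 = 5 − 4 = 1, and the invariant factors of ∂_1 are all 1, so H_0 ≅ Z.
  H_1: rank ker ∂_1 − rank ∂_2 = (10 − 4) − 6 = 0, and the invariant factors of ∂_2 are all 1, so H_1 ≅ 0.
  H_2: rank ker ∂_2 − rank ∂_3 = (10 − 6) − 4 = 0, and the invariant factors of ∂_3 are all 1, so H_2 ≅ 0.
  H_3: rank ker ∂_3 − rank ∂_4 = (5 − 4) − 0 = 1, and there is no ∂_4, so H_3 ≅ Z.

(K is a triangulation of the 3-sphere S^3.)

H_0 = Z,  H_1 = 0,  H_2 = 0,  H_3 = Z.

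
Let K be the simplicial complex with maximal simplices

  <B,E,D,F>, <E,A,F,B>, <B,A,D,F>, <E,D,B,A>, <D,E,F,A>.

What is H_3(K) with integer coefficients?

H_3 = Z.

Take the total order A < B < D < E < F on the vertex set. Then K (dimension 3) consists of the simplices:

  0-simplices (5): A, B, D, E, F
  1-simplices (10): AB, AD, AE, AF, BD, BE, BF, DE, DF, EF
  2-simplices (10): ABD, ABE, ABF, ADE, ADF, AEF, BDE, BDF, BEF, DEF
  3-simplices (5): ABDE, ABDF, ABEF, ADEF, BDEF

Hence C_0 ≅ Z^5, C_1 ≅ Z^10, C_2 ≅ Z^10, C_3 ≅ Z^5.

The boundary map ∂_1: C_1 → C_0 is given by ∂[p,q] = [q] − [p]. For instance
  ∂EF = F − E.
As a 5×10 matrix over Z this has rank 4, with invariant factors (1,1,1,1).

The boundary map ∂_2: C_2 → C_1 maps a triangle to the signed sum of its edges. For instance
  ∂ABE = BE − AE + AB,
  ∂ADF = DF − AF + AD.
As a 10×10 matrix over Z this has rank 6, with invariant factors (1,1,1,1,1,1).

The boundary map ∂_3: C_3 → C_2 sends each 3-simplex σ to the alternating sum Σ_i (−1)^i (σ with its i-th vertex removed). For instance
  ∂ABDE = BDE − ADE + ABE − ABD,
  ∂ADEF = DEF − AEF + ADF − ADE.
The resulting 10×5 matrix has rank 4, and its Smith normal form has invariant factors (1,1,1,1).

Computing H_k = (kernel of ∂_k) / (image of ∂_{k+1}):

  H_3: rank ker ∂_3 − rank ∂_4 = (5 − 4) − 0 = 1, and there is no ∂_4, so H_3 ≅ Z.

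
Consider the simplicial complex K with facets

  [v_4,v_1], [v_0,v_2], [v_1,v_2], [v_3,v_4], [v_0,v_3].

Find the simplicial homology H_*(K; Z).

Fix the vertex order v_0 < v_1 < v_2 < v_3 < v_4 and write every simplex with vertices in increasing order. Then dim K = 1 and the simplices of K are:

  0-simplices (5): [v_0], [v_1], [v_2], [v_3], [v_4]
  1-simplices (5): [v_0,v_2], [v_0,v_3], [v_1,v_2], [v_1,v_4], [v_3,v_4]

giving chain groups C_0 ≅ Z^5, C_1 ≅ Z^5.

∂_1: C_1 → C_0 sends each edge [p,q] (with p < q) to q − p.
As a 5×5 matrix over Z this has rank 4, with invariant factors (1,1,1,1).

From H_k ≅ ker(∂_k) / im(∂_{k+1}) we obtain:

  H_0: rank C_0 − rank ∂_1 = 5 − 4 = 1, and the invariant factors of ∂_1 are all 1, so H_0 ≅ Z.
  H_1: rank ker ∂_1 − rank ∂_2 = (5 − 4) − 0 = 1, and there is no ∂_2, so H_1 ≅ Z.

H_0 ≅ Z,  H_1 ≅ Z.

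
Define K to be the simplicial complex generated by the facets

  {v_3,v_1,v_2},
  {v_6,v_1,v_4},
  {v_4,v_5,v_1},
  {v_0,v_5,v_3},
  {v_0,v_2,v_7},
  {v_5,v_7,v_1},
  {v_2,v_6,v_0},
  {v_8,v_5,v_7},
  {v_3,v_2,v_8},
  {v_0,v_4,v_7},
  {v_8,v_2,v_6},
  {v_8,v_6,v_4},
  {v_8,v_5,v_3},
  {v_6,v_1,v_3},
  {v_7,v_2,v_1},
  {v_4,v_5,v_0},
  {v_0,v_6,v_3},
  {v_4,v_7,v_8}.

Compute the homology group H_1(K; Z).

Order the vertices as v_0 < v_1 < v_2 < v_3 < v_4 < v_5 < v_6 < v_7 < v_8. Listing each simplex with vertices in this order, K has dimension 2 with simplices:

  0-simplices (9): [v_0], [v_1], [v_2], [v_3], [v_4], [v_5], [v_6], [v_7], [v_8]
  1-simplices (27): (27 of them)
  2-simplices (18): (18 of them)

so the chain groups are C_0 ≅ Z^9, C_1 ≅ Z^27, C_2 ≅ Z^18.

∂_1: C_1 → C_0 maps an edge to its endpoints' difference, ∂[p,q] = q − p.
The resulting 9×27 matrix has rank 8, and its Smith normal form has invariant factors (1,1,1,1,1,1,1,1).

∂_2: C_2 → C_1 maps a triangle to the signed sum of its edges. For instance
  ∂[v_0,v_2,v_7] = [v_2,v_7] − [v_0,v_7] + [v_0,v_2],
  ∂[v_3,v_5,v_8] = [v_5,v_8] − [v_3,v_8] + [v_3,v_5].
The resulting 27×18 matrix has rank 18, and its Smith normal form has invariant factors (1,1,1,1,1,1,1,1,1,1,1,1,1,1,1,1,1,2).

Reading off H_k = ker ∂_k / im ∂_{k+1}:

  H_1: rank ker ∂_1 − rank ∂_2 = (27 − 8) − 18 = 1, and ∂_2 has invariant factor 2 > 1, so H_1 = Z ⊕ Z/2.

H_1 = Z ⊕ Z/2.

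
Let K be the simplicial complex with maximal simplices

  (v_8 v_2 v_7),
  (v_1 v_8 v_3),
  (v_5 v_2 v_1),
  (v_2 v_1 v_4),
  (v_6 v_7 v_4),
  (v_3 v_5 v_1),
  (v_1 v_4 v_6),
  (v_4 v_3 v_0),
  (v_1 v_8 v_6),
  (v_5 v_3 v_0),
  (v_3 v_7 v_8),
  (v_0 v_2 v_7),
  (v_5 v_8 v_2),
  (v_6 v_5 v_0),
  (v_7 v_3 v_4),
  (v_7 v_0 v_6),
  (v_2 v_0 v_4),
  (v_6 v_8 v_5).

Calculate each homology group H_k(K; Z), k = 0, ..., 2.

Order the vertices as v_0 < v_1 < v_2 < v_3 < v_4 < v_5 < v_6 < v_7 < v_8. Listing each simplex with vertices in this order, K has dimension 2 with simplices:

  0-simplices (9): [v_0], [v_1], [v_2], [v_3], [v_4], [v_5], [v_6], [v_7], [v_8]
  1-simplices (27): (27 of them)
  2-simplices (18): (18 of them)

so the chain groups are C_0 ≅ Z^9, C_1 ≅ Z^27, C_2 ≅ Z^18.

Boundary ∂_1: C_1 → C_0 maps an edge to its endpoints' difference, ∂[p,q] = q − p. For instance
  ∂[v_2,v_5] = [v_5] − [v_2].
As a 9×27 matrix over Z this has rank 8, with invariant factors (1,1,1,1,1,1,1,1).

∂_2: C_2 → C_1 sends each 2-simplex [p,q,r] to [q,r] − [p,r] + [p,q]. For instance
  ∂[v_1,v_3,v_5] = [v_3,v_5] − [v_1,v_5] + [v_1,v_3],
  ∂[v_1,v_6,v_8] = [v_6,v_8] − [v_1,v_8] + [v_1,v_6].
The 27×18 boundary matrix has rank 18 and Smith normal form diag(1,1,1,1,1,1,1,1,1,1,1,1,1,1,1,1,1,2).

Reading off H_k = ker ∂_k / im ∂_{k+1}:

  H_0: rank C_0 − rank ∂_1 = 9 − 8 = 1, and the invariant factors of ∂_1 are all 1, so H_0 = Z.
  H_1: rank ker ∂_1 − rank ∂_2 = (27 − 8) − 18 = 1, and ∂_2 has invariant factor 2 > 1, so H_1 = Z ⊕ Z/2.
  H_2: rank ker ∂_2 − rank ∂_3 = (18 − 18) − 0 = 0, and there is no ∂_3, so H_2 = 0.

As a check, the Euler characteristic is 9 − 27 + 18 = 0, which agrees with 1 − 1 + 0 = 0.

H_0 ≅ Z,  H_1 ≅ Z ⊕ Z/2,  H_2 = 0.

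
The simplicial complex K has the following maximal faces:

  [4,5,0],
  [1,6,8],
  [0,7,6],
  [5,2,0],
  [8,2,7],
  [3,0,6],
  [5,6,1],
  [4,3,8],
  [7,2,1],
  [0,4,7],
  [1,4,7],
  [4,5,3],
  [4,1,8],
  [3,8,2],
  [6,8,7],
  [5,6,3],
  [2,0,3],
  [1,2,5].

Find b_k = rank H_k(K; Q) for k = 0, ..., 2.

b_0 = 1, b_1 = 1, b_2 = 0.

Take the total order 0 < 1 < 2 < 3 < 4 < 5 < 6 < 7 < 8 on the vertex set. Then K (dimension 2) consists of the simplices:

  0-simplices (9): [0], [1], [2], [3], [4], [5], [6], [7], [8]
  1-simplices (27): (27 of them)
  2-simplices (18): [0,2,3], [0,2,5], [0,3,6], [0,4,5], [0,4,7], [0,6,7], [1,2,5], [1,2,7], [1,4,7], [1,4,8], [1,5,6], [1,6,8], [2,3,8], [2,7,8], [3,4,5], [3,4,8], [3,5,6], [6,7,8]

Hence C_0 ≅ Z^9, C_1 ≅ Z^27, C_2 ≅ Z^18.

Boundary ∂_1: C_1 → C_0 is given by ∂[p,q] = [q] − [p].
As a 9×27 matrix over Z this has rank 8, with invariant factors (1,1,1,1,1,1,1,1).

The boundary map ∂_2: C_2 → C_1 sends each 2-simplex [p,q,r] to [q,r] − [p,r] + [p,q]. For instance
  ∂[1,4,7] = [4,7] − [1,7] + [1,4],
  ∂[1,2,7] = [2,7] − [1,7] + [1,2].
This gives a 27×18 integer matrix of rank 18; reducing to Smith normal form yields diagonal entries (1,1,1,1,1,1,1,1,1,1,1,1,1,1,1,1,1,2).

Reading off H_k = ker ∂_k / im ∂_{k+1}:

  H_0: rank C_0 − rank ∂_1 = 9 − 8 = 1, and the invariant factors of ∂_1 are all 1, so H_0 ≅ Z.
  H_1: rank ker ∂_1 − rank ∂_2 = (27 − 8) − 18 = 1, and ∂_2 has invariant factor 2 > 1, so H_1 ≅ Z ⊕ Z/2.
  H_2: rank ker ∂_2 − rank ∂_3 = (18 − 18) − 0 = 0, and there is no ∂_3, so H_2 ≅ 0.

(K is a triangulation of the Klein bottle.)

Hence the Betti numbers are b_0 = 1, b_1 = 1, b_2 = 0.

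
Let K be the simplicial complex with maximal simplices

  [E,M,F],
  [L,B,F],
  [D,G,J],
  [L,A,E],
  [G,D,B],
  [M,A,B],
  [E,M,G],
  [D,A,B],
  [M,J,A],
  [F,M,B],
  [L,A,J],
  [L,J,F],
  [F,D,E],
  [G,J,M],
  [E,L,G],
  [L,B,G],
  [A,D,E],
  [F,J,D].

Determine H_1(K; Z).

We work with the vertex ordering A < B < D < E < F < G < J < L < M. The simplices of K, each written with vertices in increasing order, are:

  0-simplices (9): A, B, D, E, F, G, J, L, M
  1-simplices (27): AB, AD, AE, AJ, AL, AM, BD, BF, BG, BL, BM, DE, DF, DG, DJ, EF, EG, EL, EM, FJ, FL, FM, GJ, GL, GM, JL, JM
  2-simplices (18): ABD, ABM, ADE, AEL, AJL, AJM, BDG, BFL, BFM, BGL, DEF, DFJ, DGJ, EFM, EGL, EGM, FJL, GJM

Hence C_0 ≅ Z^9, C_1 ≅ Z^27, C_2 ≅ Z^18.

Boundary ∂_1: C_1 → C_0 maps an edge to its endpoints' difference, ∂[p,q] = q − p.
As a 9×27 matrix over Z this has rank 8, with invariant factors (1,1,1,1,1,1,1,1).

∂_2: C_2 → C_1 sends each 2-simplex [p,q,r] to [q,r] − [p,r] + [p,q]. For instance
  ∂FJL = JL − FL + FJ,
  ∂AJM = JM − AM + AJ.
This gives a 27×18 integer matrix of rank 17; reducing to Smith normal form yields diagonal entries (1,1,1,1,1,1,1,1,1,1,1,1,1,1,1,1,1).

Computing H_k = (kernel of ∂_k) / (image of ∂_{k+1}):

  H_1: rank ker ∂_1 − rank ∂_2 = (27 − 8) − 17 = 2, and the invariant factors of ∂_2 are all 1, so H_1 = Z^2.

H_1 = Z^2.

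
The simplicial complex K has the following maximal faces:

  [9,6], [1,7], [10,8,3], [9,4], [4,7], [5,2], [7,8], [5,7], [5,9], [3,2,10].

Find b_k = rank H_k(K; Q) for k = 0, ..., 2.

We work with the vertex ordering 1 < 2 < 3 < 4 < 5 < 6 < 7 < 8 < 9 < 10. The simplices of K, each written with vertices in increasing order, are:

  0-simplices (10): [1], [2], [3], [4], [5], [6], [7], [8], [9], [10]
  1-simplices (13): [1,7], [2,3], [2,5], [2,10], [3,8], [3,10], [4,7], [4,9], [5,7], [5,9], [6,9], [7,8], [8,10]
  2-simplices (2): [2,3,10], [3,8,10]

so the chain groups are C_0 ≅ Z^10, C_1 ≅ Z^13, C_2 ≅ Z^2.

Boundary ∂_1: C_1 → C_0 sends each edge [p,q] (with p < q) to q − p. For instance
  ∂[1,7] = [7] − [1].
The resulting 10×13 matrix has rank 9, and its Smith normal form has invariant factors (1,1,1,1,1,1,1,1,1).

The boundary map ∂_2: C_2 → C_1 sends each 2-simplex [p,q,r] to [q,r] − [p,r] + [p,q]. For instance
  ∂[2,3,10] = [3,10] − [2,10] + [2,3],
  ∂[3,8,10] = [8,10] − [3,10] + [3,8].
As a 13×2 matrix over Z this has rank 2, with invariant factors (1,1).

From H_k ≅ ker(∂_k) / im(∂_{k+1}) we obtain:

  H_0: rank C_0 − rank ∂_1 = 10 − 9 = 1, and the invariant factors of ∂_1 are all 1, so H_0 ≅ Z.
  H_1: rank ker ∂_1 − rank ∂_2 = (13 − 9) − 2 = 2, and the invariant factors of ∂_2 are all 1, so H_1 ≅ Z^2.
  H_2: rank ker ∂_2 − rank ∂_3 = (2 − 2) − 0 = 0, and there is no ∂_3, so H_2 ≅ 0.

As a check, the Euler characteristic is 10 − 13 + 2 = -1, which agrees with 1 − 2 + 0 = -1.

Hence the Betti numbers are b_0 = 1, b_1 = 2, b_2 = 0.

b_0 = 1, b_1 = 2, b_2 = 0.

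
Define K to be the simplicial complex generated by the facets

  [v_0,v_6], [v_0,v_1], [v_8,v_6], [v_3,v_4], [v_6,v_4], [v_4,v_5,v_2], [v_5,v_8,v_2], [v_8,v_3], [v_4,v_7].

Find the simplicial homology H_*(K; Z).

H_0 ≅ Z,  H_1 ≅ Z^2,  H_2 = 0.

Fix the vertex order v_0 < v_1 < v_2 < v_3 < v_4 < v_5 < v_6 < v_7 < v_8 and write every simplex with vertices in increasing order. Then dim K = 2 and the simplices of K are:

  0-simplices (9): [v_0], [v_1], [v_2], [v_3], [v_4], [v_5], [v_6], [v_7], [v_8]
  1-simplices (12): [v_0,v_1], [v_0,v_6], [v_2,v_4], [v_2,v_5], [v_2,v_8], [v_3,v_4], [v_3,v_8], [v_4,v_5], [v_4,v_6], [v_4,v_7], [v_5,v_8], [v_6,v_8]
  2-simplices (2): [v_2,v_4,v_5], [v_2,v_5,v_8]

giving chain groups C_0 ≅ Z^9, C_1 ≅ Z^12, C_2 ≅ Z^2.

The boundary map ∂_1: C_1 → C_0 maps an edge to its endpoints' difference, ∂[p,q] = q − p. For instance
  ∂[v_5,v_8] = [v_8] − [v_5].
The 9×12 boundary matrix has rank 8 and Smith normal form diag(1,1,1,1,1,1,1,1).

Boundary ∂_2: C_2 → C_1 acts by ∂[p,q,r] = [q,r] − [p,r] + [p,q]. For instance
  ∂[v_2,v_4,v_5] = [v_4,v_5] − [v_2,v_5] + [v_2,v_4],
  ∂[v_2,v_5,v_8] = [v_5,v_8] − [v_2,v_8] + [v_2,v_5].
The resulting 12×2 matrix has rank 2, and its Smith normal form has invariant factors (1,1).

From H_k ≅ ker(∂_k) / im(∂_{k+1}) we obtain:

  H_0: rank C_0 − rank ∂_1 = 9 − 8 = 1, and the invariant factors of ∂_1 are all 1, so H_0 ≅ Z.
  H_1: rank ker ∂_1 − rank ∂_2 = (12 − 8) − 2 = 2, and the invariant factors of ∂_2 are all 1, so H_1 ≅ Z^2.
  H_2: rank ker ∂_2 − rank ∂_3 = (2 − 2) − 0 = 0, and there is no ∂_3, so H_2 ≅ 0.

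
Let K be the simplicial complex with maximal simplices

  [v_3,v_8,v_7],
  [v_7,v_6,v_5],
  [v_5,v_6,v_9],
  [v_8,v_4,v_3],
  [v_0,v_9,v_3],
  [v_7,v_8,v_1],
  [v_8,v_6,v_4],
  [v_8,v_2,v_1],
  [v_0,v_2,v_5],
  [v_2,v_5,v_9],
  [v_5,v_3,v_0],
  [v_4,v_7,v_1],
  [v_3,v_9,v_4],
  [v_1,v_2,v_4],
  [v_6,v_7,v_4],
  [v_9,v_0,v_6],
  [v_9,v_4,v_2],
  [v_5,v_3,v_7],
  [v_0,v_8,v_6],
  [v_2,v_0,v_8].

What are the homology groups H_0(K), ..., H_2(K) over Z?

H_0 ≅ Z,  H_1 ≅ Z ⊕ Z/2Z,  H_2 = 0.

Take the total order v_0 < v_1 < v_2 < v_3 < v_4 < v_5 < v_6 < v_7 < v_8 < v_9 on the vertex set. Then K (dimension 2) consists of the simplices:

  0-simplices (10): [v_0], [v_1], [v_2], [v_3], [v_4], [v_5], [v_6], [v_7], [v_8], [v_9]
  1-simplices (30): (30 of them)
  2-simplices (20): (20 of them)

so the chain groups are C_0 ≅ Z^10, C_1 ≅ Z^30, C_2 ≅ Z^20.

∂_1: C_1 → C_0 sends each edge [p,q] (with p < q) to q − p.
This gives a 10×30 integer matrix of rank 9; reducing to Smith normal form yields diagonal entries (1,1,1,1,1,1,1,1,1).

∂_2: C_2 → C_1 acts by ∂[p,q,r] = [q,r] − [p,r] + [p,q]. For instance
  ∂[v_1,v_4,v_7] = [v_4,v_7] − [v_1,v_7] + [v_1,v_4],
  ∂[v_4,v_6,v_7] = [v_6,v_7] − [v_4,v_7] + [v_4,v_6].
This gives a 30×20 integer matrix of rank 20; reducing to Smith normal form yields diagonal entries (1,1,1,1,1,1,1,1,1,1,1,1,1,1,1,1,1,1,1,2).

From H_k ≅ ker(∂_k) / im(∂_{k+1}) we obtain:

  H_0: rank C_0 − rank ∂_1 = 10 − 9 = 1, and the invariant factors of ∂_1 are all 1, so H_0 ≅ Z.
  H_1: rank ker ∂_1 − rank ∂_2 = (30 − 9) − 20 = 1, and ∂_2 has invariant factor 2 > 1, so H_1 ≅ Z ⊕ Z/2Z.
  H_2: rank ker ∂_2 − rank ∂_3 = (20 − 20) − 0 = 0, and there is no ∂_3, so H_2 ≅ 0.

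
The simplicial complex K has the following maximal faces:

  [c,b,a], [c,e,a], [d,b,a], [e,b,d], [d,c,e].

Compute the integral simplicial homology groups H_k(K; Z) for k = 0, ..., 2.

H_0 ≅ Z,  H_1 ≅ Z,  H_2 = 0.

We work with the vertex ordering a < b < c < d < e. The simplices of K, each written with vertices in increasing order, are:

  0-simplices (5): a, b, c, d, e
  1-simplices (10): ab, ac, ad, ae, bc, bd, be, cd, ce, de
  2-simplices (5): abc, abd, ace, bde, cde

giving chain groups C_0 ≅ Z^5, C_1 ≅ Z^10, C_2 ≅ Z^5.

∂_1: C_1 → C_0 is given by ∂[p,q] = [q] − [p]. For instance
  ∂ad = d − a.
This gives a 5×10 integer matrix of rank 4; reducing to Smith normal form yields diagonal entries (1,1,1,1).

The boundary map ∂_2: C_2 → C_1 acts by ∂[p,q,r] = [q,r] − [p,r] + [p,q]. For instance
  ∂cde = de − ce + cd,
  ∂ace = ce − ae + ac.
As a 10×5 matrix over Z this has rank 5, with invariant factors (1,1,1,1,1).

Now H_k = ker ∂_k / im ∂_{k+1}, so:

  H_0: rank C_0 − rank ∂_1 = 5 − 4 = 1, and the invariant factors of ∂_1 are all 1, so H_0 ≅ Z.
  H_1: rank ker ∂_1 − rank ∂_2 = (10 − 4) − 5 = 1, and the invariant factors of ∂_2 are all 1, so H_1 ≅ Z.
  H_2: rank ker ∂_2 − rank ∂_3 = (5 − 5) − 0 = 0, and there is no ∂_3, so H_2 ≅ 0.

(K is a triangulation of the Möbius band.)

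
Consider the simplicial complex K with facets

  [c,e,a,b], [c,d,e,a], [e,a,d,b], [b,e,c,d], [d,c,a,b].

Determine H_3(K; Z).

K has 5 vertices, 10 edges, 10 triangles, 5 3-simplices.
rank ∂_3 = 4, rank ∂_4 = 0 ⇒ b_3 = 5 − 4 − 0 = 1. So H_3 ≅ Z.

H_3 = Z.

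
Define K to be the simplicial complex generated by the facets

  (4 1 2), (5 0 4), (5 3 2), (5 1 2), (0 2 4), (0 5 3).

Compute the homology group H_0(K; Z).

We work with the vertex ordering 0 < 1 < 2 < 3 < 4 < 5. The simplices of K, each written with vertices in increasing order, are:

  0-simplices (6): [0], [1], [2], [3], [4], [5]
  1-simplices (12): [0,2], [0,3], [0,4], [0,5], [1,2], [1,4], [1,5], [2,3], [2,4], [2,5], [3,5], [4,5]
  2-simplices (6): [0,2,4], [0,3,5], [0,4,5], [1,2,4], [1,2,5], [2,3,5]

Hence C_0 ≅ Z^6, C_1 ≅ Z^12, C_2 ≅ Z^6.

Boundary ∂_1: C_1 → C_0 sends each edge [p,q] (with p < q) to q − p. For instance
  ∂[2,4] = [4] − [2].
This gives a 6×12 integer matrix of rank 5; reducing to Smith normal form yields diagonal entries (1,1,1,1,1).

∂_2: C_2 → C_1 acts by ∂[p,q,r] = [q,r] − [p,r] + [p,q]. For instance
  ∂[0,3,5] = [3,5] − [0,5] + [0,3],
  ∂[0,2,4] = [2,4] − [0,4] + [0,2].
As a 12×6 matrix over Z this has rank 6, with invariant factors (1,1,1,1,1,1).

Now H_k = ker ∂_k / im ∂_{k+1}, so:

  H_0: rank C_0 − rank ∂_1 = 6 − 5 = 1, and the invariant factors of ∂_1 are all 1, so H_0 ≅ Z.

H_0 ≅ Z.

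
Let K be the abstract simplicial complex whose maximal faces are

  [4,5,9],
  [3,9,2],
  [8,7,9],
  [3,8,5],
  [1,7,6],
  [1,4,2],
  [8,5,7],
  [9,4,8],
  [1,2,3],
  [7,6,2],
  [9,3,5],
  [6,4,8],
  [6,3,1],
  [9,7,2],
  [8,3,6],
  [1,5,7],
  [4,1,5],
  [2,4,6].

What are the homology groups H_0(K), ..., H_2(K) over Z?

H_0 = Z,  H_1 = Z ⊕ Z/2,  H_2 = 0.

Order the vertices as 1 < 2 < 3 < 4 < 5 < 6 < 7 < 8 < 9. Listing each simplex with vertices in this order, K has dimension 2 with simplices:

  0-simplices (9): [1], [2], [3], [4], [5], [6], [7], [8], [9]
  1-simplices (27): (27 of them)
  2-simplices (18): [1,2,3], [1,2,4], [1,3,6], [1,4,5], [1,5,7], [1,6,7], [2,3,9], [2,4,6], [2,6,7], [2,7,9], [3,5,8], [3,5,9], [3,6,8], [4,5,9], [4,6,8], [4,8,9], [5,7,8], [7,8,9]

giving chain groups C_0 ≅ Z^9, C_1 ≅ Z^27, C_2 ≅ Z^18.

Boundary ∂_1: C_1 → C_0 is given by ∂[p,q] = [q] − [p]. For instance
  ∂[3,6] = [6] − [3].
This gives a 9×27 integer matrix of rank 8; reducing to Smith normal form yields diagonal entries (1,1,1,1,1,1,1,1).

Boundary ∂_2: C_2 → C_1 sends each 2-simplex [p,q,r] to [q,r] − [p,r] + [p,q]. For instance
  ∂[2,4,6] = [4,6] − [2,6] + [2,4],
  ∂[1,4,5] = [4,5] − [1,5] + [1,4].
This gives a 27×18 integer matrix of rank 18; reducing to Smith normal form yields diagonal entries (1,1,1,1,1,1,1,1,1,1,1,1,1,1,1,1,1,2).

Now H_k = ker ∂_k / im ∂_{k+1}, so:

  H_0: rank C_0 − rank ∂_1 = 9 − 8 = 1, and the invariant factors of ∂_1 are all 1, so H_0 ≅ Z.
  H_1: rank ker ∂_1 − rank ∂_2 = (27 − 8) − 18 = 1, and ∂_2 has invariant factor 2 > 1, so H_1 ≅ Z ⊕ Z/2.
  H_2: rank ker ∂_2 − rank ∂_3 = (18 − 18) − 0 = 0, and there is no ∂_3, so H_2 ≅ 0.

As a check, the Euler characteristic is 9 − 27 + 18 = 0, which agrees with 1 − 1 + 0 = 0.
(K is a triangulation of the Klein bottle.)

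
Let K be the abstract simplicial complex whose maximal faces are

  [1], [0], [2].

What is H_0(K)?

H_0 = Z^3.

We work with the vertex ordering 0 < 1 < 2. The simplices of K, each written with vertices in increasing order, are:

  0-simplices (3): [0], [1], [2]

Hence C_0 ≅ Z^3.

Reading off H_k = ker ∂_k / im ∂_{k+1}:

  H_0: rank C_0 − rank ∂_1 = 3 − 0 = 3, and there is no ∂_1, so H_0 ≅ Z^3.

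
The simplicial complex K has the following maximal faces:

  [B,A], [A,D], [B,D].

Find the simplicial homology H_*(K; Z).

Fix the vertex order A < B < D and write every simplex with vertices in increasing order. Then dim K = 1 and the simplices of K are:

  0-simplices (3): A, B, D
  1-simplices (3): AB, AD, BD

Hence C_0 ≅ Z^3, C_1 ≅ Z^3.

Boundary ∂_1: C_1 → C_0 is given by ∂[p,q] = [q] − [p]. For instance
  ∂AB = B − A.
As a 3×3 matrix over Z this has rank 2, with invariant factors (1,1).

Now H_k = ker ∂_k / im ∂_{k+1}, so:

  H_0: rank C_0 − rank ∂_1 = 3 − 2 = 1, and the invariant factors of ∂_1 are all 1, so H_0 ≅ Z.
  H_1: rank ker ∂_1 − rank ∂_2 = (3 − 2) − 0 = 1, and there is no ∂_2, so H_1 ≅ Z.

H_0 = Z,  H_1 = Z.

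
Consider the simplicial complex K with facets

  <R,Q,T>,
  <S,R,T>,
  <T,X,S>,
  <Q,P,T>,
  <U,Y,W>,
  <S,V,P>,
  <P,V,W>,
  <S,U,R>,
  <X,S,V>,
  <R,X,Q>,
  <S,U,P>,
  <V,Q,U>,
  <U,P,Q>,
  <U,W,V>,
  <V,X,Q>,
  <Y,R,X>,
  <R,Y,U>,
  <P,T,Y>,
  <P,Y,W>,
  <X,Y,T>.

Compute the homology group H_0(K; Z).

H_0 = Z.

Order the vertices as P < Q < R < S < T < U < V < W < X < Y. Listing each simplex with vertices in this order, K has dimension 2 with simplices:

  0-simplices (10): P, Q, R, S, T, U, V, W, X, Y
  1-simplices (30): PQ, PS, PT, PU, PV, PW, PY, QR, QT, QU, QV, QX, RS, RT, RU, RX, RY, ST, SU, SV, SX, TX, TY, UV, UW, UY, VW, VX, WY, XY
  2-simplices (20): PQT, PQU, PSU, PSV, PTY, PVW, PWY, QRT, QRX, QUV, QVX, RST, RSU, RUY, RXY, STX, SVX, TXY, UVW, UWY

giving chain groups C_0 ≅ Z^10, C_1 ≅ Z^30, C_2 ≅ Z^20.

The boundary map ∂_1: C_1 → C_0 is given by ∂[p,q] = [q] − [p].
The resulting 10×30 matrix has rank 9, and its Smith normal form has invariant factors (1,1,1,1,1,1,1,1,1).

Boundary ∂_2: C_2 → C_1 sends each 2-simplex [p,q,r] to [q,r] − [p,r] + [p,q]. For instance
  ∂RSU = SU − RU + RS,
  ∂PQT = QT − PT + PQ.
The 30×20 boundary matrix has rank 20 and Smith normal form diag(1,1,1,1,1,1,1,1,1,1,1,1,1,1,1,1,1,1,1,2).

From H_k ≅ ker(∂_k) / im(∂_{k+1}) we obtain:

  H_0: rank C_0 − rank ∂_1 = 10 − 9 = 1, and the invariant factors of ∂_1 are all 1, so H_0 ≅ Z.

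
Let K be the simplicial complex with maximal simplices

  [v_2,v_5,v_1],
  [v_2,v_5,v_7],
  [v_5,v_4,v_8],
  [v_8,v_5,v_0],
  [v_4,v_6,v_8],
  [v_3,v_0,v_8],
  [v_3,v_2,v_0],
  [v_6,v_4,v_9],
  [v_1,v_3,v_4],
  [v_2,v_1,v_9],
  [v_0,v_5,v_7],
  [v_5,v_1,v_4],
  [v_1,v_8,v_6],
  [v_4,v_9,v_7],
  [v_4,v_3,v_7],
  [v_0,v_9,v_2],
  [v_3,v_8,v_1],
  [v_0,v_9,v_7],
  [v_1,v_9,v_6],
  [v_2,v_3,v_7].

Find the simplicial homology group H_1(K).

Take the total order v_0 < v_1 < v_2 < v_3 < v_4 < v_5 < v_6 < v_7 < v_8 < v_9 on the vertex set. Then K (dimension 2) consists of the simplices:

  0-simplices (10): [v_0], [v_1], [v_2], [v_3], [v_4], [v_5], [v_6], [v_7], [v_8], [v_9]
  1-simplices (30): (30 of them)
  2-simplices (20): (20 of them)

so the chain groups are C_0 ≅ Z^10, C_1 ≅ Z^30, C_2 ≅ Z^20.

∂_1: C_1 → C_0 is given by ∂[p,q] = [q] − [p].
The resulting 10×30 matrix has rank 9, and its Smith normal form has invariant factors (1,1,1,1,1,1,1,1,1).

Boundary ∂_2: C_2 → C_1 acts by ∂[p,q,r] = [q,r] − [p,r] + [p,q]. For instance
  ∂[v_1,v_6,v_9] = [v_6,v_9] − [v_1,v_9] + [v_1,v_6],
  ∂[v_1,v_6,v_8] = [v_6,v_8] − [v_1,v_8] + [v_1,v_6].
This gives a 30×20 integer matrix of rank 20; reducing to Smith normal form yields diagonal entries (1,1,1,1,1,1,1,1,1,1,1,1,1,1,1,1,1,1,1,2).

Computing H_k = (kernel of ∂_k) / (image of ∂_{k+1}):

  H_1: rank ker ∂_1 − rank ∂_2 = (30 − 9) − 20 = 1, and ∂_2 has invariant factor 2 > 1, so H_1 = Z ⊕ Z/2.

(K is a triangulation of the Klein bottle.)

H_1 ≅ Z ⊕ Z/2.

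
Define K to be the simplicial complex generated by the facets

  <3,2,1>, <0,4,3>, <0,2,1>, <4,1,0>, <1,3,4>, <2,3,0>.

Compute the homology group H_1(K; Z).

Take the total order 0 < 1 < 2 < 3 < 4 on the vertex set. Then K (dimension 2) consists of the simplices:

  0-simplices (5): [0], [1], [2], [3], [4]
  1-simplices (9): [0,1], [0,2], [0,3], [0,4], [1,2], [1,3], [1,4], [2,3], [3,4]
  2-simplices (6): [0,1,2], [0,1,4], [0,2,3], [0,3,4], [1,2,3], [1,3,4]

so the chain groups are C_0 ≅ Z^5, C_1 ≅ Z^9, C_2 ≅ Z^6.

The boundary map ∂_1: C_1 → C_0 sends each edge [p,q] (with p < q) to q − p. For instance
  ∂[2,3] = [3] − [2].
This gives a 5×9 integer matrix of rank 4; reducing to Smith normal form yields diagonal entries (1,1,1,1).

The boundary map ∂_2: C_2 → C_1 maps a triangle to the signed sum of its edges. For instance
  ∂[0,3,4] = [3,4] − [0,4] + [0,3],
  ∂[0,1,4] = [1,4] − [0,4] + [0,1].
The resulting 9×6 matrix has rank 5, and its Smith normal form has invariant factors (1,1,1,1,1).

Computing H_k = (kernel of ∂_k) / (image of ∂_{k+1}):

  H_1: rank ker ∂_1 − rank ∂_2 = (9 − 4) − 5 = 0, and the invariant factors of ∂_2 are all 1, so H_1 ≅ 0.

(K is a triangulation of the 2-sphere S^2.)

H_1 ≅ 0.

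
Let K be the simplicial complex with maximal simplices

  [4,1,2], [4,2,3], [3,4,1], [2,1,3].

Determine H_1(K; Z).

Take the total order 1 < 2 < 3 < 4 on the vertex set. Then K (dimension 2) consists of the simplices:

  0-simplices (4): [1], [2], [3], [4]
  1-simplices (6): [1,2], [1,3], [1,4], [2,3], [2,4], [3,4]
  2-simplices (4): [1,2,3], [1,2,4], [1,3,4], [2,3,4]

Hence C_0 ≅ Z^4, C_1 ≅ Z^6, C_2 ≅ Z^4.

Boundary ∂_1: C_1 → C_0 sends each edge [p,q] (with p < q) to q − p. For instance
  ∂[1,3] = [3] − [1].
This gives a 4×6 integer matrix of rank 3; reducing to Smith normal form yields diagonal entries (1,1,1).

Boundary ∂_2: C_2 → C_1 sends each 2-simplex [p,q,r] to [q,r] − [p,r] + [p,q]. For instance
  ∂[2,3,4] = [3,4] − [2,4] + [2,3],
  ∂[1,3,4] = [3,4] − [1,4] + [1,3].
The resulting 6×4 matrix has rank 3, and its Smith normal form has invariant factors (1,1,1).

Now H_k = ker ∂_k / im ∂_{k+1}, so:

  H_1: rank ker ∂_1 − rank ∂_2 = (6 − 3) − 3 = 0, and the invariant factors of ∂_2 are all 1, so H_1 = 0.

(K is a triangulation of the 2-sphere S^2.)

H_1 = 0.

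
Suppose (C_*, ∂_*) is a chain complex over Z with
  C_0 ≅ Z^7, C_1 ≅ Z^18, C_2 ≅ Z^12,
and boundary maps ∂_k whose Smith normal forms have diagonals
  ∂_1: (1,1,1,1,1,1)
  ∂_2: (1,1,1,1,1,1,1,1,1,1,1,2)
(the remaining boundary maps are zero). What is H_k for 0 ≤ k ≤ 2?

H_0 ≅ Z,  H_1 ≅ Z/2,  H_2 = 0.

H_0: b_0 = 7 − 0 − 6 = 1; torsion from ∂_1 factors > 1: none. So H_0 ≅ Z.
H_1: b_1 = 18 − 6 − 12 = 0; torsion from ∂_2 factors > 1: [2]. So H_1 ≅ Z/2.
H_2: b_2 = 12 − 12 − 0 = 0; torsion from ∂_3 factors > 1: none. So H_2 ≅ 0.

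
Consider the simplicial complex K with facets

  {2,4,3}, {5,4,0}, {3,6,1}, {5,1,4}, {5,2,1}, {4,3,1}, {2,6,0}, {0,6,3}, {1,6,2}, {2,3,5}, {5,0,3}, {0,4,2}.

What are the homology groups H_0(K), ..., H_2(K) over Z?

H_0 ≅ Z,  H_1 ≅ Z/2,  H_2 = 0.

Take the total order 0 < 1 < 2 < 3 < 4 < 5 < 6 on the vertex set. Then K (dimension 2) consists of the simplices:

  0-simplices (7): [0], [1], [2], [3], [4], [5], [6]
  1-simplices (18): [0,2], [0,3], [0,4], [0,5], [0,6], [1,2], [1,3], [1,4], [1,5], [1,6], [2,3], [2,4], [2,5], [2,6], [3,4], [3,5], [3,6], [4,5]
  2-simplices (12): [0,2,4], [0,2,6], [0,3,5], [0,3,6], [0,4,5], [1,2,5], [1,2,6], [1,3,4], [1,3,6], [1,4,5], [2,3,4], [2,3,5]

giving chain groups C_0 ≅ Z^7, C_1 ≅ Z^18, C_2 ≅ Z^12.

Boundary ∂_1: C_1 → C_0 sends each edge [p,q] (with p < q) to q − p. For instance
  ∂[2,6] = [6] − [2].
As a 7×18 matrix over Z this has rank 6, with invariant factors (1,1,1,1,1,1).

∂_2: C_2 → C_1 maps a triangle to the signed sum of its edges. For instance
  ∂[1,3,4] = [3,4] − [1,4] + [1,3],
  ∂[1,4,5] = [4,5] − [1,5] + [1,4].
As a 18×12 matrix over Z this has rank 12, with invariant factors (1,1,1,1,1,1,1,1,1,1,1,2).

Reading off H_k = ker ∂_k / im ∂_{k+1}:

  H_0: rank C_0 − rank ∂_1 = 7 − 6 = 1, and the invariant factors of ∂_1 are all 1, so H_0 ≅ Z.
  H_1: rank ker ∂_1 − rank ∂_2 = (18 − 6) − 12 = 0, and ∂_2 has invariant factor 2 > 1, so H_1 ≅ Z/2.
  H_2: rank ker ∂_2 − rank ∂_3 = (12 − 12) − 0 = 0, and there is no ∂_3, so H_2 ≅ 0.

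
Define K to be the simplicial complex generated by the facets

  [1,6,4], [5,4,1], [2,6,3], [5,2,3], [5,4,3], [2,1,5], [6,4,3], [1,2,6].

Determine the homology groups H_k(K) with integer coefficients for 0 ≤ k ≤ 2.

Fix the vertex order 1 < 2 < 3 < 4 < 5 < 6 and write every simplex with vertices in increasing order. Then dim K = 2 and the simplices of K are:

  0-simplices (6): [1], [2], [3], [4], [5], [6]
  1-simplices (12): [1,2], [1,4], [1,5], [1,6], [2,3], [2,5], [2,6], [3,4], [3,5], [3,6], [4,5], [4,6]
  2-simplices (8): [1,2,5], [1,2,6], [1,4,5], [1,4,6], [2,3,5], [2,3,6], [3,4,5], [3,4,6]

giving chain groups C_0 ≅ Z^6, C_1 ≅ Z^12, C_2 ≅ Z^8.

∂_1: C_1 → C_0 sends each edge [p,q] (with p < q) to q − p. For instance
  ∂[4,5] = [5] − [4].
The resulting 6×12 matrix has rank 5, and its Smith normal form has invariant factors (1,1,1,1,1).

The boundary map ∂_2: C_2 → C_1 sends each 2-simplex [p,q,r] to [q,r] − [p,r] + [p,q]. For instance
  ∂[1,2,6] = [2,6] − [1,6] + [1,2],
  ∂[3,4,5] = [4,5] − [3,5] + [3,4].
This gives a 12×8 integer matrix of rank 7; reducing to Smith normal form yields diagonal entries (1,1,1,1,1,1,1).

Reading off H_k = ker ∂_k / im ∂_{k+1}:

  H_0: rank C_0 − rank ∂_1 = 6 − 5 = 1, and the invariant factors of ∂_1 are all 1, so H_0 = Z.
  H_1: rank ker ∂_1 − rank ∂_2 = (12 − 5) − 7 = 0, and the invariant factors of ∂_2 are all 1, so H_1 = 0.
  H_2: rank ker ∂_2 − rank ∂_3 = (8 − 7) − 0 = 1, and there is no ∂_3, so H_2 = Z.

H_0 ≅ Z,  H_1 = 0,  H_2 ≅ Z.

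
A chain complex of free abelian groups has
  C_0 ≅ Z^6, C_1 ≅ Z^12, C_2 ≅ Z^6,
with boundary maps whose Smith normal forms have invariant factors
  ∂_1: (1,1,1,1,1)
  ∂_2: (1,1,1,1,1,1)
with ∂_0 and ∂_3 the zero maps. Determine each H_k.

H_0: b_0 = 6 − 0 − 5 = 1; torsion from ∂_1 factors > 1: none. So H_0 ≅ Z.
H_1: b_1 = 12 − 5 − 6 = 1; torsion from ∂_2 factors > 1: none. So H_1 ≅ Z.
H_2: b_2 = 6 − 6 − 0 = 0; torsion from ∂_3 factors > 1: none. So H_2 ≅ 0.

H_0 ≅ Z,  H_1 ≅ Z,  H_2 = 0.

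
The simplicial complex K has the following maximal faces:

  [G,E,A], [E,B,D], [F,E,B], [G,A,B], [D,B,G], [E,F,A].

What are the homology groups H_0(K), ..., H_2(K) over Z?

We work with the vertex ordering A < B < D < E < F < G. The simplices of K, each written with vertices in increasing order, are:

  0-simplices (6): A, B, D, E, F, G
  1-simplices (12): AB, AE, AF, AG, BD, BE, BF, BG, DE, DG, EF, EG
  2-simplices (6): ABG, AEF, AEG, BDE, BDG, BEF

Hence C_0 ≅ Z^6, C_1 ≅ Z^12, C_2 ≅ Z^6.

The boundary map ∂_1: C_1 → C_0 is given by ∂[p,q] = [q] − [p].
This gives a 6×12 integer matrix of rank 5; reducing to Smith normal form yields diagonal entries (1,1,1,1,1).

Boundary ∂_2: C_2 → C_1 maps a triangle to the signed sum of its edges. For instance
  ∂AEF = EF − AF + AE,
  ∂BDE = DE − BE + BD.
The resulting 12×6 matrix has rank 6, and its Smith normal form has invariant factors (1,1,1,1,1,1).

Reading off H_k = ker ∂_k / im ∂_{k+1}:

  H_0: rank C_0 − rank ∂_1 = 6 − 5 = 1, and the invariant factors of ∂_1 are all 1, so H_0 ≅ Z.
  H_1: rank ker ∂_1 − rank ∂_2 = (12 − 5) − 6 = 1, and the invariant factors of ∂_2 are all 1, so H_1 ≅ Z.
  H_2: rank ker ∂_2 − rank ∂_3 = (6 − 6) − 0 = 0, and there is no ∂_3, so H_2 ≅ 0.

As a check, the Euler characteristic is 6 − 12 + 6 = 0, which agrees with 1 − 1 + 0 = 0.

H_0 = Z,  H_1 = Z,  H_2 = 0.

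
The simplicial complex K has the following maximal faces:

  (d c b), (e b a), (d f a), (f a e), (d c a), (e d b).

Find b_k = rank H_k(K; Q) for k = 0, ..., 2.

Order the vertices as a < b < c < d < e < f. Listing each simplex with vertices in this order, K has dimension 2 with simplices:

  0-simplices (6): a, b, c, d, e, f
  1-simplices (12): ab, ac, ad, ae, af, bc, bd, be, cd, de, df, ef
  2-simplices (6): abe, acd, adf, aef, bcd, bde

giving chain groups C_0 ≅ Z^6, C_1 ≅ Z^12, C_2 ≅ Z^6.

The boundary map ∂_1: C_1 → C_0 is given by ∂[p,q] = [q] − [p]. For instance
  ∂ef = f − e.
This gives a 6×12 integer matrix of rank 5; reducing to Smith normal form yields diagonal entries (1,1,1,1,1).

The boundary map ∂_2: C_2 → C_1 acts by ∂[p,q,r] = [q,r] − [p,r] + [p,q]. For instance
  ∂acd = cd − ad + ac,
  ∂bcd = cd − bd + bc.
As a 12×6 matrix over Z this has rank 6, with invariant factors (1,1,1,1,1,1).

Now H_k = ker ∂_k / im ∂_{k+1}, so:

  H_0: rank C_0 − rank ∂_1 = 6 − 5 = 1, and the invariant factors of ∂_1 are all 1, so H_0 = Z.
  H_1: rank ker ∂_1 − rank ∂_2 = (12 − 5) − 6 = 1, and the invariant factors of ∂_2 are all 1, so H_1 = Z.
  H_2: rank ker ∂_2 − rank ∂_3 = (6 − 6) − 0 = 0, and there is no ∂_3, so H_2 = 0.

(K is a triangulation of the cylinder S^1 x I.)

Hence the Betti numbers are b_0 = 1, b_1 = 1, b_2 = 0.

b_0 = 1, b_1 = 1, b_2 = 0.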